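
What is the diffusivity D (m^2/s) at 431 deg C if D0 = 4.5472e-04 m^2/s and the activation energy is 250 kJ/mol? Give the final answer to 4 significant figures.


D = D0 * exp(-Qd / (R*T))
T = 704.15 K
D = 4.5472e-04 * exp(-250e3 / (8.314 * 704.15))
D = 1.294e-22 m^2/s


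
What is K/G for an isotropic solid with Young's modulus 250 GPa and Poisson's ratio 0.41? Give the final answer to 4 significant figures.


G = E / (2*(1+nu))
G = 250 / (2*(1+0.41)) = 88.6525 GPa
K = E / (3*(1-2*nu))
K = 250 / (3*(1-2*0.41)) = 462.963 GPa
K/G = 462.963 / 88.6525 = 5.222


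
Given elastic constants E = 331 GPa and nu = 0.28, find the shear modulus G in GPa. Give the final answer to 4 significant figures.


G = E / (2*(1+nu))
G = 331 / (2*(1+0.28))
G = 129.3 GPa


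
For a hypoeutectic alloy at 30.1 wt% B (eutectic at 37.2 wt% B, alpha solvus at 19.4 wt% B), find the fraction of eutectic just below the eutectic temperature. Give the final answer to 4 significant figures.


f_primary = (C_e - C0) / (C_e - C_alpha_max)
f_primary = (37.2 - 30.1) / (37.2 - 19.4)
f_primary = 0.398876
f_eutectic = 1 - 0.398876 = 0.6011


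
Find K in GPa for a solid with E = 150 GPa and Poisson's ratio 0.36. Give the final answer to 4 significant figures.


K = E / (3*(1-2*nu))
K = 150 / (3*(1-2*0.36))
K = 178.6 GPa


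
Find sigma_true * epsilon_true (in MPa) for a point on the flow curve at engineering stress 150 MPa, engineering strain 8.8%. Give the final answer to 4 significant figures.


sigma_true = sigma_eng * (1 + epsilon_eng)
sigma_true = 150 * (1 + 0.088) = 163.2 MPa
epsilon_true = ln(1 + epsilon_eng)
epsilon_true = ln(1 + 0.088) = 0.0843411
sigma_true * epsilon_true = 163.2 * 0.0843411 = 13.76 MPa


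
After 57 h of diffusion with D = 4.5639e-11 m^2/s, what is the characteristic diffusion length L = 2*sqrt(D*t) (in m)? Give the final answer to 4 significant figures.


t = 57 hr = 205200 s
Diffusion length = 2*sqrt(D*t)
= 2*sqrt(4.5639e-11 * 205200)
= 6.12e-03 m


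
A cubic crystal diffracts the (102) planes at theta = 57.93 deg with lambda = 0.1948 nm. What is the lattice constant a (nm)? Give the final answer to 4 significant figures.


d = lambda / (2*sin(theta))
d = 0.1948 / (2*sin(57.93 deg))
d = 0.11494 nm
a = d * sqrt(h^2+k^2+l^2) = 0.11494 * sqrt(5)
a = 0.257 nm


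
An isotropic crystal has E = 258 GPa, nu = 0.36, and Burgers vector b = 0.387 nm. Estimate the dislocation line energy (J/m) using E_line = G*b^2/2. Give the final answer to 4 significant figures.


Step 1: G = E / (2*(1+nu))
G = 258 / (2*(1+0.36)) = 94.8529 GPa = 9.48529e+10 Pa
Step 2: E_line = G*b^2/2
b = 0.387 nm = 3.87e-10 m
E_line = 0.5 * 9.48529e+10 * (3.87e-10)^2 = 7.103e-09 J/m


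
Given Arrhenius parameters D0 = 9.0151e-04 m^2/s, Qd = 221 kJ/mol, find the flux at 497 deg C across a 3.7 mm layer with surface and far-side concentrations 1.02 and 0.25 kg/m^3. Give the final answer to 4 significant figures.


Step 1: D = D0 * exp(-Qd/(R*T))
T = 497 + 273.15 = 770.15 K
D = 9.0151e-04 * exp(-221e3 / (8.314 * 770.15)) = 9.23271e-19 m^2/s
Step 2: J = D * (C1 - C2) / dx
J = 9.23271e-19 * (1.02 - 0.25) / 3.7e-03
J = 1.921e-16 kg/(m^2*s)


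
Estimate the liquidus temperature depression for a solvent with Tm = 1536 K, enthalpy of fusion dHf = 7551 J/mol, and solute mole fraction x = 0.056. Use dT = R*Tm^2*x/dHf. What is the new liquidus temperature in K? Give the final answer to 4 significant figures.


dT = R*Tm^2*x / dHf
dT = 8.314 * 1536^2 * 0.056 / 7551
dT = 145.471 K
T_new = 1536 - 145.471 = 1391 K


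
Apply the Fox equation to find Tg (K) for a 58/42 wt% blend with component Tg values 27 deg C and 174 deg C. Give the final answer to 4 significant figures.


1/Tg = w1/Tg1 + w2/Tg2 (in Kelvin)
Tg1 = 300.15 K, Tg2 = 447.15 K
1/Tg = 0.58/300.15 + 0.42/447.15
Tg = 348.2 K


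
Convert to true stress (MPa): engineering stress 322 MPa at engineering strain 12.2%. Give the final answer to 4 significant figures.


sigma_true = sigma_eng * (1 + epsilon_eng)
sigma_true = 322 * (1 + 0.122)
sigma_true = 361.3 MPa


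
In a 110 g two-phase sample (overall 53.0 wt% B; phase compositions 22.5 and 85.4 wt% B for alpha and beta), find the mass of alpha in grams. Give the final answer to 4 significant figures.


f_alpha = (C_beta - C0) / (C_beta - C_alpha)
f_alpha = (85.4 - 53.0) / (85.4 - 22.5) = 0.515103
m_alpha = f_alpha * m_total = 0.515103 * 110 = 56.66 g


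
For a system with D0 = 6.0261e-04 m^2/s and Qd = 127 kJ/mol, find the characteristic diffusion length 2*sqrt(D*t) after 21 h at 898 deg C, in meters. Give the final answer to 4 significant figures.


Step 1: D = D0 * exp(-Qd/(R*T))
T = 1171.15 K
D = 6.0261e-04 * exp(-127e3 / (8.314 * 1171.15)) = 1.30462e-09 m^2/s
Step 2: L = 2*sqrt(D*t)
t = 21 h = 75600 s
L = 2*sqrt(1.30462e-09 * 75600) = 0.01986 m


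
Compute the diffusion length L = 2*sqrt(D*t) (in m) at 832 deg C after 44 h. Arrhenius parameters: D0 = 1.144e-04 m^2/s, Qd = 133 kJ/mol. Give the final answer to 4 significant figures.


Step 1: D = D0 * exp(-Qd/(R*T))
T = 1105.15 K
D = 1.144e-04 * exp(-133e3 / (8.314 * 1105.15)) = 5.91544e-11 m^2/s
Step 2: L = 2*sqrt(D*t)
t = 44 h = 158400 s
L = 2*sqrt(5.91544e-11 * 158400) = 6.122e-03 m


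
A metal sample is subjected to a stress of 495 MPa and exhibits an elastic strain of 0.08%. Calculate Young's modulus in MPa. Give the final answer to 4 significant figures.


E = sigma / epsilon
epsilon = 0.08% = 8e-04
E = 495 / 8e-04
E = 618800 MPa


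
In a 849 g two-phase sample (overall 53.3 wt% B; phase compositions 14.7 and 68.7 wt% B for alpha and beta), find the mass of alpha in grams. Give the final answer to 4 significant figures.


f_alpha = (C_beta - C0) / (C_beta - C_alpha)
f_alpha = (68.7 - 53.3) / (68.7 - 14.7) = 0.285185
m_alpha = f_alpha * m_total = 0.285185 * 849 = 242.1 g


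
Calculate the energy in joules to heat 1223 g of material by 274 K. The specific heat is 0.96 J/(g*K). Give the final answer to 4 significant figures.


Q = m * cp * dT
Q = 1223 * 0.96 * 274
Q = 321700 J


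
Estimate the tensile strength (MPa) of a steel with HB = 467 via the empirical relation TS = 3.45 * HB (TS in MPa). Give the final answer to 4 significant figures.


TS (MPa) = 3.45 * HB
TS = 3.45 * 467
TS = 1611 MPa


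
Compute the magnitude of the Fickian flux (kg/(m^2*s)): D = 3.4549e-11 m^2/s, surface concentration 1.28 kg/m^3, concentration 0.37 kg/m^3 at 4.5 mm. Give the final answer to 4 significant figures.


J = -D * (dC/dx) = D * (C1 - C2) / dx
J = 3.4549e-11 * (1.28 - 0.37) / 4.5e-03
J = 6.987e-09 kg/(m^2*s)


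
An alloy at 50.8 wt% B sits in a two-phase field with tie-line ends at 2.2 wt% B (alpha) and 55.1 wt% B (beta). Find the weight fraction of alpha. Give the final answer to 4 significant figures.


f_alpha = (C_beta - C0) / (C_beta - C_alpha)
f_alpha = (55.1 - 50.8) / (55.1 - 2.2)
f_alpha = 0.08129


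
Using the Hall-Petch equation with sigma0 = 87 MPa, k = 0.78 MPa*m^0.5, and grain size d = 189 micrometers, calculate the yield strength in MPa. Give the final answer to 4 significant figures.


sigma_y = sigma0 + k / sqrt(d)
d = 189 um = 1.89e-04 m
sigma_y = 87 + 0.78 / sqrt(1.89e-04)
sigma_y = 143.7 MPa


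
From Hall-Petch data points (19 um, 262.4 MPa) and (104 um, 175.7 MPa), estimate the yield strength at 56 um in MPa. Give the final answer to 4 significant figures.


sigma_y = sigma0 + k / sqrt(d)
1/sqrt(d1) = 1/sqrt(1.9e-05) = 229.416;  1/sqrt(d2) = 98.0581
k = (sigma1 - sigma2) / (1/sqrt(d1) - 1/sqrt(d2)) = (262.4 - 175.7) / (229.416 - 98.0581) = 0.66003 MPa*m^0.5
sigma0 = sigma1 - k/sqrt(d1) = 262.4 - 0.66003*229.416 = 110.979 MPa
sigma_y(d3) = 110.979 + 0.66003 / sqrt(5.6e-05) = 199.2 MPa


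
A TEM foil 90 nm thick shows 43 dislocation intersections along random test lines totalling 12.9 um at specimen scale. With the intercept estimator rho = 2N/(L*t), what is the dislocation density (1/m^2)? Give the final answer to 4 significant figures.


rho = 2N / (L * t)
L = 12.9 um = 1.29e-05 m, t = 90 nm = 9e-08 m
rho = 2 * 43 / (1.29e-05 * 9e-08)
rho = 7.407e+13 1/m^2


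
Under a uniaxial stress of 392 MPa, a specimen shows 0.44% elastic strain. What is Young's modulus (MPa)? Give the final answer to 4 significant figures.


E = sigma / epsilon
epsilon = 0.44% = 4.4e-03
E = 392 / 4.4e-03
E = 89090 MPa


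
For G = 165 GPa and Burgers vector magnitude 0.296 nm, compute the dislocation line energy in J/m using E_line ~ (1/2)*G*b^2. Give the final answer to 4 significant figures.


E = G*b^2/2
b = 0.296 nm = 2.96e-10 m
G = 165 GPa = 1.65e+11 Pa
E = 0.5 * 1.65e+11 * (2.96e-10)^2
E = 7.228e-09 J/m


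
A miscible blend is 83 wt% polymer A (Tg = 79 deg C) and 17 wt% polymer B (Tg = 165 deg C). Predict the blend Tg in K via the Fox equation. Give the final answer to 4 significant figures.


1/Tg = w1/Tg1 + w2/Tg2 (in Kelvin)
Tg1 = 352.15 K, Tg2 = 438.15 K
1/Tg = 0.83/352.15 + 0.17/438.15
Tg = 364.3 K


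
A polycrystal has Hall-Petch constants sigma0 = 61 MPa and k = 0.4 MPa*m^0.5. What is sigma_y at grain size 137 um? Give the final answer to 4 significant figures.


sigma_y = sigma0 + k / sqrt(d)
d = 137 um = 1.37e-04 m
sigma_y = 61 + 0.4 / sqrt(1.37e-04)
sigma_y = 95.17 MPa


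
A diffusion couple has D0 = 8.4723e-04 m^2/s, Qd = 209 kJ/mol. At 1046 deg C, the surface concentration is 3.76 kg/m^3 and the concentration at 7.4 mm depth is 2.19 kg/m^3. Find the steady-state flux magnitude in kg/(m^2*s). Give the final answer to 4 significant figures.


Step 1: D = D0 * exp(-Qd/(R*T))
T = 1046 + 273.15 = 1319.15 K
D = 8.4723e-04 * exp(-209e3 / (8.314 * 1319.15)) = 4.4863e-12 m^2/s
Step 2: J = D * (C1 - C2) / dx
J = 4.4863e-12 * (3.76 - 2.19) / 7.4e-03
J = 9.518e-10 kg/(m^2*s)


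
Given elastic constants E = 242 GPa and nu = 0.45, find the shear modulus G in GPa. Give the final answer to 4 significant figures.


G = E / (2*(1+nu))
G = 242 / (2*(1+0.45))
G = 83.45 GPa


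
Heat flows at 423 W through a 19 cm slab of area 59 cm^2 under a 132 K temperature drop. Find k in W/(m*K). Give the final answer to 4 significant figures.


k = Q*L / (A*dT)
L = 0.19 m, A = 5.9e-03 m^2
k = 423 * 0.19 / (5.9e-03 * 132)
k = 103.2 W/(m*K)


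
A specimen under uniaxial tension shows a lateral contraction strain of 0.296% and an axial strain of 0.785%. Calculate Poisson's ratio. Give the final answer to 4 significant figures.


nu = -epsilon_lat / epsilon_axial
Lateral strain is contraction (negative), so using magnitudes:
nu = 0.296 / 0.785
nu = 0.3771


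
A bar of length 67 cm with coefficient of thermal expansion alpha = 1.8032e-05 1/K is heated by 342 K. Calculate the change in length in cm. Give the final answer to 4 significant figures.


dL = L0 * alpha * dT
dL = 67 * 1.8032e-05 * 342
dL = 0.4132 cm


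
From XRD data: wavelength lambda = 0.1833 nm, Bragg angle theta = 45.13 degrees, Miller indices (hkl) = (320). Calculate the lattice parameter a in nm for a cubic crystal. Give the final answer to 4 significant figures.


d = lambda / (2*sin(theta))
d = 0.1833 / (2*sin(45.13 deg))
d = 0.12932 nm
a = d * sqrt(h^2+k^2+l^2) = 0.12932 * sqrt(13)
a = 0.4663 nm


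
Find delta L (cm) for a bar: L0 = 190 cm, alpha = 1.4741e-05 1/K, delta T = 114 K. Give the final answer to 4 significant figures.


dL = L0 * alpha * dT
dL = 190 * 1.4741e-05 * 114
dL = 0.3193 cm


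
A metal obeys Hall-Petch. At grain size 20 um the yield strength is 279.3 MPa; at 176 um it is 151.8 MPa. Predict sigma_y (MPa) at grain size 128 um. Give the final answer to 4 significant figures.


sigma_y = sigma0 + k / sqrt(d)
1/sqrt(d1) = 1/sqrt(2e-05) = 223.607;  1/sqrt(d2) = 75.3778
k = (sigma1 - sigma2) / (1/sqrt(d1) - 1/sqrt(d2)) = (279.3 - 151.8) / (223.607 - 75.3778) = 0.860156 MPa*m^0.5
sigma0 = sigma1 - k/sqrt(d1) = 279.3 - 0.860156*223.607 = 86.9633 MPa
sigma_y(d3) = 86.9633 + 0.860156 / sqrt(1.28e-04) = 163 MPa


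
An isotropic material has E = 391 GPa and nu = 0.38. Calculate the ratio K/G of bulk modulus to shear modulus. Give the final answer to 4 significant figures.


G = E / (2*(1+nu))
G = 391 / (2*(1+0.38)) = 141.667 GPa
K = E / (3*(1-2*nu))
K = 391 / (3*(1-2*0.38)) = 543.056 GPa
K/G = 543.056 / 141.667 = 3.833


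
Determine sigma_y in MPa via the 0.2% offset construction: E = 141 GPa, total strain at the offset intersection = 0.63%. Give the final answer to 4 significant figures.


Offset strain = 0.002
Elastic strain at yield = total_strain - offset = 6.3e-03 - 0.002 = 4.3e-03
sigma_y = E * elastic_strain = 141000 * 4.3e-03
sigma_y = 606.3 MPa


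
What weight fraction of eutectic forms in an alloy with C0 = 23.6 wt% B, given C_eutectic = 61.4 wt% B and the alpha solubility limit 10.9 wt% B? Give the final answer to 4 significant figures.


f_primary = (C_e - C0) / (C_e - C_alpha_max)
f_primary = (61.4 - 23.6) / (61.4 - 10.9)
f_primary = 0.748515
f_eutectic = 1 - 0.748515 = 0.2515


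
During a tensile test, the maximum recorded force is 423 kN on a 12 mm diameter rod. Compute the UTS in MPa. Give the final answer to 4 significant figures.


A0 = pi*(d/2)^2 = pi*(12/2)^2 = 113.097 mm^2
UTS = F_max / A0 = 423*1000 / 113.097
UTS = 3740 MPa


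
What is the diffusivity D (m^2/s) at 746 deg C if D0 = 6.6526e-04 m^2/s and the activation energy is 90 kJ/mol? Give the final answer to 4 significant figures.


D = D0 * exp(-Qd / (R*T))
T = 1019.15 K
D = 6.6526e-04 * exp(-90e3 / (8.314 * 1019.15))
D = 1.622e-08 m^2/s


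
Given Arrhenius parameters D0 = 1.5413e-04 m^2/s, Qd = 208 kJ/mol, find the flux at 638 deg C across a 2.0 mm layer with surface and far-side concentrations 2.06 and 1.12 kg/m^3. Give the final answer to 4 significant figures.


Step 1: D = D0 * exp(-Qd/(R*T))
T = 638 + 273.15 = 911.15 K
D = 1.5413e-04 * exp(-208e3 / (8.314 * 911.15)) = 1.83307e-16 m^2/s
Step 2: J = D * (C1 - C2) / dx
J = 1.83307e-16 * (2.06 - 1.12) / 2e-03
J = 8.615e-14 kg/(m^2*s)


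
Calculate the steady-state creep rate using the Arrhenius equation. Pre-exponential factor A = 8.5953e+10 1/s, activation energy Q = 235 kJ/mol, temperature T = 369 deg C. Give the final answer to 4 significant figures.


rate = A * exp(-Q / (R*T))
T = 369 + 273.15 = 642.15 K
rate = 8.5953e+10 * exp(-235e3 / (8.314 * 642.15))
rate = 6.575e-09 1/s


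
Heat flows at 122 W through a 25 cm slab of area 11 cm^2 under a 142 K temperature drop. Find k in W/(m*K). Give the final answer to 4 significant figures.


k = Q*L / (A*dT)
L = 0.25 m, A = 1.1e-03 m^2
k = 122 * 0.25 / (1.1e-03 * 142)
k = 195.3 W/(m*K)


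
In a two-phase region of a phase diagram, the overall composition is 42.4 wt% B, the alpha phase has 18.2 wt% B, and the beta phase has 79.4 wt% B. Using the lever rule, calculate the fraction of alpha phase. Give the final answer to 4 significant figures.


f_alpha = (C_beta - C0) / (C_beta - C_alpha)
f_alpha = (79.4 - 42.4) / (79.4 - 18.2)
f_alpha = 0.6046


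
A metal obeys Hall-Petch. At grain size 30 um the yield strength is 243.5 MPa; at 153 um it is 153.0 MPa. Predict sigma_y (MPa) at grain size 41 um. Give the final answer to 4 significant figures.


sigma_y = sigma0 + k / sqrt(d)
1/sqrt(d1) = 1/sqrt(3e-05) = 182.574;  1/sqrt(d2) = 80.8452
k = (sigma1 - sigma2) / (1/sqrt(d1) - 1/sqrt(d2)) = (243.5 - 153.0) / (182.574 - 80.8452) = 0.889619 MPa*m^0.5
sigma0 = sigma1 - k/sqrt(d1) = 243.5 - 0.889619*182.574 = 81.0786 MPa
sigma_y(d3) = 81.0786 + 0.889619 / sqrt(4.1e-05) = 220 MPa


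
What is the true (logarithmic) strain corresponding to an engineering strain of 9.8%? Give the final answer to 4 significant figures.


epsilon_true = ln(1 + epsilon_eng)
epsilon_true = ln(1 + 0.098)
epsilon_true = 0.09349


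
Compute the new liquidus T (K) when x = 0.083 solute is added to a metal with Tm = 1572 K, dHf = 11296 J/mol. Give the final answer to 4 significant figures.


dT = R*Tm^2*x / dHf
dT = 8.314 * 1572^2 * 0.083 / 11296
dT = 150.962 K
T_new = 1572 - 150.962 = 1421 K


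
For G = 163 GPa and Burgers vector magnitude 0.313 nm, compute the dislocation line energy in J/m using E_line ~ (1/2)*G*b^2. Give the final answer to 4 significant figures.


E = G*b^2/2
b = 0.313 nm = 3.13e-10 m
G = 163 GPa = 1.63e+11 Pa
E = 0.5 * 1.63e+11 * (3.13e-10)^2
E = 7.984e-09 J/m


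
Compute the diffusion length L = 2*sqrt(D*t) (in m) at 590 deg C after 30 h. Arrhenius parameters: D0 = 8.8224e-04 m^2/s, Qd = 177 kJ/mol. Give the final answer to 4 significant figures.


Step 1: D = D0 * exp(-Qd/(R*T))
T = 863.15 K
D = 8.8224e-04 * exp(-177e3 / (8.314 * 863.15)) = 1.71323e-14 m^2/s
Step 2: L = 2*sqrt(D*t)
t = 30 h = 108000 s
L = 2*sqrt(1.71323e-14 * 108000) = 8.603e-05 m


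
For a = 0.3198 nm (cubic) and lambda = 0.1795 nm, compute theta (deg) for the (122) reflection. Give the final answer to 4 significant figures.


d = a / sqrt(h^2+k^2+l^2)
d = 0.3198 / sqrt(9) = 0.1066 nm
lambda = 2*d*sin(theta)  =>  sin(theta) = lambda / (2*d)
sin(theta) = 0.1795 / (2 * 0.1066) = 0.841932
theta = 57.34 deg


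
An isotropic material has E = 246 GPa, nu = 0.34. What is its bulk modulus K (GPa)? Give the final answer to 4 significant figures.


K = E / (3*(1-2*nu))
K = 246 / (3*(1-2*0.34))
K = 256.3 GPa


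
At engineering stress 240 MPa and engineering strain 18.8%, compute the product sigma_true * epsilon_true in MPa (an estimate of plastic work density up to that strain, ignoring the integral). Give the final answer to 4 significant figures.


sigma_true = sigma_eng * (1 + epsilon_eng)
sigma_true = 240 * (1 + 0.188) = 285.12 MPa
epsilon_true = ln(1 + epsilon_eng)
epsilon_true = ln(1 + 0.188) = 0.172271
sigma_true * epsilon_true = 285.12 * 0.172271 = 49.12 MPa


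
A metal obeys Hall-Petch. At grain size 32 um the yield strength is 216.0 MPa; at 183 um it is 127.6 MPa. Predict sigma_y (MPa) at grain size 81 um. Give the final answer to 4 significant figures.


sigma_y = sigma0 + k / sqrt(d)
1/sqrt(d1) = 1/sqrt(3.2e-05) = 176.777;  1/sqrt(d2) = 73.9221
k = (sigma1 - sigma2) / (1/sqrt(d1) - 1/sqrt(d2)) = (216.0 - 127.6) / (176.777 - 73.9221) = 0.859466 MPa*m^0.5
sigma0 = sigma1 - k/sqrt(d1) = 216.0 - 0.859466*176.777 = 64.0664 MPa
sigma_y(d3) = 64.0664 + 0.859466 / sqrt(8.1e-05) = 159.6 MPa


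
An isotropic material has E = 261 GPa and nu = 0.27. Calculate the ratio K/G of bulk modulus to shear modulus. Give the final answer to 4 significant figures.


G = E / (2*(1+nu))
G = 261 / (2*(1+0.27)) = 102.756 GPa
K = E / (3*(1-2*nu))
K = 261 / (3*(1-2*0.27)) = 189.13 GPa
K/G = 189.13 / 102.756 = 1.841


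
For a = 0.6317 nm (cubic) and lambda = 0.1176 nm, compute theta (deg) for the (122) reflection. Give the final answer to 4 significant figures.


d = a / sqrt(h^2+k^2+l^2)
d = 0.6317 / sqrt(9) = 0.210567 nm
lambda = 2*d*sin(theta)  =>  sin(theta) = lambda / (2*d)
sin(theta) = 0.1176 / (2 * 0.210567) = 0.279246
theta = 16.22 deg


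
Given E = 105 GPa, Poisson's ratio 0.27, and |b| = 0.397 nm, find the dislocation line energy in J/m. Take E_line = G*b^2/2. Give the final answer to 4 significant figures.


Step 1: G = E / (2*(1+nu))
G = 105 / (2*(1+0.27)) = 41.3386 GPa = 4.13386e+10 Pa
Step 2: E_line = G*b^2/2
b = 0.397 nm = 3.97e-10 m
E_line = 0.5 * 4.13386e+10 * (3.97e-10)^2 = 3.258e-09 J/m


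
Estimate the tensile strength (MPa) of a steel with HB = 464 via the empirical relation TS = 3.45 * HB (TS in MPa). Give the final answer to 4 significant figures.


TS (MPa) = 3.45 * HB
TS = 3.45 * 464
TS = 1601 MPa


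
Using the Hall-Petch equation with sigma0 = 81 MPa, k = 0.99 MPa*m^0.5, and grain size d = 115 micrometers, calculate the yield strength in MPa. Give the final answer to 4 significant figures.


sigma_y = sigma0 + k / sqrt(d)
d = 115 um = 1.15e-04 m
sigma_y = 81 + 0.99 / sqrt(1.15e-04)
sigma_y = 173.3 MPa


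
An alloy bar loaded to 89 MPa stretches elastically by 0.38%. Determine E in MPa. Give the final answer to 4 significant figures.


E = sigma / epsilon
epsilon = 0.38% = 3.8e-03
E = 89 / 3.8e-03
E = 23420 MPa


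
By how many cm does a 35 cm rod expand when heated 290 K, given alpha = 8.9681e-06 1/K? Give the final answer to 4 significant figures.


dL = L0 * alpha * dT
dL = 35 * 8.9681e-06 * 290
dL = 0.09103 cm


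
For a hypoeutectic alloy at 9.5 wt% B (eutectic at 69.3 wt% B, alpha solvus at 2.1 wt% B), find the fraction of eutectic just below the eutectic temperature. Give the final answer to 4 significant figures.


f_primary = (C_e - C0) / (C_e - C_alpha_max)
f_primary = (69.3 - 9.5) / (69.3 - 2.1)
f_primary = 0.889881
f_eutectic = 1 - 0.889881 = 0.1101


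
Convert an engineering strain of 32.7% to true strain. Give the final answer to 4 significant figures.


epsilon_true = ln(1 + epsilon_eng)
epsilon_true = ln(1 + 0.327)
epsilon_true = 0.2829


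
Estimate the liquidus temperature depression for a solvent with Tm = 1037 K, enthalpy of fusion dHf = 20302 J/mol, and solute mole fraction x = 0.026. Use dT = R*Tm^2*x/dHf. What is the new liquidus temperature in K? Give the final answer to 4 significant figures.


dT = R*Tm^2*x / dHf
dT = 8.314 * 1037^2 * 0.026 / 20302
dT = 11.4499 K
T_new = 1037 - 11.4499 = 1026 K


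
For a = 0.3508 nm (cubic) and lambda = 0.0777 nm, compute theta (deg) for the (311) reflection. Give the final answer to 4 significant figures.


d = a / sqrt(h^2+k^2+l^2)
d = 0.3508 / sqrt(11) = 0.10577 nm
lambda = 2*d*sin(theta)  =>  sin(theta) = lambda / (2*d)
sin(theta) = 0.0777 / (2 * 0.10577) = 0.367306
theta = 21.55 deg


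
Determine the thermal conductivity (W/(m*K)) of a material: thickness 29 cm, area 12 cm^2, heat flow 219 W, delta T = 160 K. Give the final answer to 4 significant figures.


k = Q*L / (A*dT)
L = 0.29 m, A = 1.2e-03 m^2
k = 219 * 0.29 / (1.2e-03 * 160)
k = 330.8 W/(m*K)


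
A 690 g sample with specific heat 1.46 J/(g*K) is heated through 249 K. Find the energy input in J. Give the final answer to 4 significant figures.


Q = m * cp * dT
Q = 690 * 1.46 * 249
Q = 250800 J


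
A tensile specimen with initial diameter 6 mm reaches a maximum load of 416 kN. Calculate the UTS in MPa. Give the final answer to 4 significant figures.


A0 = pi*(d/2)^2 = pi*(6/2)^2 = 28.2743 mm^2
UTS = F_max / A0 = 416*1000 / 28.2743
UTS = 14710 MPa


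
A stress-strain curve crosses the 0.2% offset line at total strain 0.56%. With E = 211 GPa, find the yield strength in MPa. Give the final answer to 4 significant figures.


Offset strain = 0.002
Elastic strain at yield = total_strain - offset = 5.6e-03 - 0.002 = 3.6e-03
sigma_y = E * elastic_strain = 211000 * 3.6e-03
sigma_y = 759.6 MPa


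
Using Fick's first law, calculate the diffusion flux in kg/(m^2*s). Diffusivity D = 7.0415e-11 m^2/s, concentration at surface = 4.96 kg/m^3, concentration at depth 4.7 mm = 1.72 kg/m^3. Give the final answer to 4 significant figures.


J = -D * (dC/dx) = D * (C1 - C2) / dx
J = 7.0415e-11 * (4.96 - 1.72) / 4.7e-03
J = 4.854e-08 kg/(m^2*s)


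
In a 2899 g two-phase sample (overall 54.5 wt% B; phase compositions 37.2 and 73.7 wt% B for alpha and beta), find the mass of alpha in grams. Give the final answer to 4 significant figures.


f_alpha = (C_beta - C0) / (C_beta - C_alpha)
f_alpha = (73.7 - 54.5) / (73.7 - 37.2) = 0.526027
m_alpha = f_alpha * m_total = 0.526027 * 2899 = 1525 g


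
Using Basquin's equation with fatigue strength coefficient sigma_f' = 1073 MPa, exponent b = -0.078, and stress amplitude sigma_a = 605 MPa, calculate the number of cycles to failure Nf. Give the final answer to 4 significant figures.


sigma_a = sigma_f' * (2*Nf)^b
2*Nf = (sigma_a / sigma_f')^(1/b)
2*Nf = (605 / 1073)^(1/-0.078)
2*Nf = 1549.93
Nf = 775 cycles


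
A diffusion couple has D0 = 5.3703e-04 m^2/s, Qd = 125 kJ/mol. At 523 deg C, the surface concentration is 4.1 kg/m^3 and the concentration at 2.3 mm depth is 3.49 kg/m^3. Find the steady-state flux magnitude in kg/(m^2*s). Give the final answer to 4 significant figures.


Step 1: D = D0 * exp(-Qd/(R*T))
T = 523 + 273.15 = 796.15 K
D = 5.3703e-04 * exp(-125e3 / (8.314 * 796.15)) = 3.37732e-12 m^2/s
Step 2: J = D * (C1 - C2) / dx
J = 3.37732e-12 * (4.1 - 3.49) / 2.3e-03
J = 8.957e-10 kg/(m^2*s)


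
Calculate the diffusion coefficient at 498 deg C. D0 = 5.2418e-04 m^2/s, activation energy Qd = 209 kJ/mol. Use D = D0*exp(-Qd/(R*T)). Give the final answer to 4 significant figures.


D = D0 * exp(-Qd / (R*T))
T = 771.15 K
D = 5.2418e-04 * exp(-209e3 / (8.314 * 771.15))
D = 3.649e-18 m^2/s


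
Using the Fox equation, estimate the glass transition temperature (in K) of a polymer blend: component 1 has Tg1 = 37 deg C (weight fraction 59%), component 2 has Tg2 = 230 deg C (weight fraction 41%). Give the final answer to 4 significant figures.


1/Tg = w1/Tg1 + w2/Tg2 (in Kelvin)
Tg1 = 310.15 K, Tg2 = 503.15 K
1/Tg = 0.59/310.15 + 0.41/503.15
Tg = 368 K


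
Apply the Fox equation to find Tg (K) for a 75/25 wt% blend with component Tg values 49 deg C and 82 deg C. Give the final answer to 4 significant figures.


1/Tg = w1/Tg1 + w2/Tg2 (in Kelvin)
Tg1 = 322.15 K, Tg2 = 355.15 K
1/Tg = 0.75/322.15 + 0.25/355.15
Tg = 329.8 K


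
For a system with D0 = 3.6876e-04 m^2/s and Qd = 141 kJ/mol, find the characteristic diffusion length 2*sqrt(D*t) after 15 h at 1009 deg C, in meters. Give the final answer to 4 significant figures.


Step 1: D = D0 * exp(-Qd/(R*T))
T = 1282.15 K
D = 3.6876e-04 * exp(-141e3 / (8.314 * 1282.15)) = 6.64069e-10 m^2/s
Step 2: L = 2*sqrt(D*t)
t = 15 h = 54000 s
L = 2*sqrt(6.64069e-10 * 54000) = 0.01198 m


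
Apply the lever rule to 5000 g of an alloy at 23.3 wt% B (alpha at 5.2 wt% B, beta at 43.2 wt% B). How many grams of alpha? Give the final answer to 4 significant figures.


f_alpha = (C_beta - C0) / (C_beta - C_alpha)
f_alpha = (43.2 - 23.3) / (43.2 - 5.2) = 0.523684
m_alpha = f_alpha * m_total = 0.523684 * 5000 = 2618 g


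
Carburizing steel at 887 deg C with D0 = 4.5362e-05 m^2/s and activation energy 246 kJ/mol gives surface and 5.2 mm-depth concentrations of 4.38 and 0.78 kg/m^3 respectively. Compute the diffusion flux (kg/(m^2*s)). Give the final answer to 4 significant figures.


Step 1: D = D0 * exp(-Qd/(R*T))
T = 887 + 273.15 = 1160.15 K
D = 4.5362e-05 * exp(-246e3 / (8.314 * 1160.15)) = 3.80521e-16 m^2/s
Step 2: J = D * (C1 - C2) / dx
J = 3.80521e-16 * (4.38 - 0.78) / 5.2e-03
J = 2.634e-13 kg/(m^2*s)


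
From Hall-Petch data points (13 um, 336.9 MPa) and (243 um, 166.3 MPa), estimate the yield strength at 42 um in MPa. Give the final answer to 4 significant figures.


sigma_y = sigma0 + k / sqrt(d)
1/sqrt(d1) = 1/sqrt(1.3e-05) = 277.35;  1/sqrt(d2) = 64.15
k = (sigma1 - sigma2) / (1/sqrt(d1) - 1/sqrt(d2)) = (336.9 - 166.3) / (277.35 - 64.15) = 0.800187 MPa*m^0.5
sigma0 = sigma1 - k/sqrt(d1) = 336.9 - 0.800187*277.35 = 114.968 MPa
sigma_y(d3) = 114.968 + 0.800187 / sqrt(4.2e-05) = 238.4 MPa


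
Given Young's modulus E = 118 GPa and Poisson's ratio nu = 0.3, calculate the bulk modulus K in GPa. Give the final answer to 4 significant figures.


K = E / (3*(1-2*nu))
K = 118 / (3*(1-2*0.3))
K = 98.33 GPa


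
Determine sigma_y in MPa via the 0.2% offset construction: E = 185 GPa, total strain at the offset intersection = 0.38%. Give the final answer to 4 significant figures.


Offset strain = 0.002
Elastic strain at yield = total_strain - offset = 3.8e-03 - 0.002 = 1.8e-03
sigma_y = E * elastic_strain = 185000 * 1.8e-03
sigma_y = 333 MPa


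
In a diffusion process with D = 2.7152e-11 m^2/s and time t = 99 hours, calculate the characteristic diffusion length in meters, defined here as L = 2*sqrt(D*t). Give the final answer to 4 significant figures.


t = 99 hr = 356400 s
Diffusion length = 2*sqrt(D*t)
= 2*sqrt(2.7152e-11 * 356400)
= 6.222e-03 m


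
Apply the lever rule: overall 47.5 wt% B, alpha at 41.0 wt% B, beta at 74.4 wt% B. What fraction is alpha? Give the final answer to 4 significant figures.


f_alpha = (C_beta - C0) / (C_beta - C_alpha)
f_alpha = (74.4 - 47.5) / (74.4 - 41.0)
f_alpha = 0.8054


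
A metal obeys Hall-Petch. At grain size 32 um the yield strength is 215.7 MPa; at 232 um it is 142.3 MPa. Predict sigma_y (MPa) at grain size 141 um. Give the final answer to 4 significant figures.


sigma_y = sigma0 + k / sqrt(d)
1/sqrt(d1) = 1/sqrt(3.2e-05) = 176.777;  1/sqrt(d2) = 65.6532
k = (sigma1 - sigma2) / (1/sqrt(d1) - 1/sqrt(d2)) = (215.7 - 142.3) / (176.777 - 65.6532) = 0.660526 MPa*m^0.5
sigma0 = sigma1 - k/sqrt(d1) = 215.7 - 0.660526*176.777 = 98.9343 MPa
sigma_y(d3) = 98.9343 + 0.660526 / sqrt(1.41e-04) = 154.6 MPa


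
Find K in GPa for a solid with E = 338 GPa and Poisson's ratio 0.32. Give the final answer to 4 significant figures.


K = E / (3*(1-2*nu))
K = 338 / (3*(1-2*0.32))
K = 313 GPa


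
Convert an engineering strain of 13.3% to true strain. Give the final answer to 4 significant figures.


epsilon_true = ln(1 + epsilon_eng)
epsilon_true = ln(1 + 0.133)
epsilon_true = 0.1249


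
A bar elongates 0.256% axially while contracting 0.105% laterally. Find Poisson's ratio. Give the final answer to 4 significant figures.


nu = -epsilon_lat / epsilon_axial
Lateral strain is contraction (negative), so using magnitudes:
nu = 0.105 / 0.256
nu = 0.4102


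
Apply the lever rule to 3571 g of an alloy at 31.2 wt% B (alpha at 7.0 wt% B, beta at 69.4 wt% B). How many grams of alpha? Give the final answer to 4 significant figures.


f_alpha = (C_beta - C0) / (C_beta - C_alpha)
f_alpha = (69.4 - 31.2) / (69.4 - 7.0) = 0.612179
m_alpha = f_alpha * m_total = 0.612179 * 3571 = 2186 g


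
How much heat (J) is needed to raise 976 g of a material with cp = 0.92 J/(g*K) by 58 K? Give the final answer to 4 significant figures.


Q = m * cp * dT
Q = 976 * 0.92 * 58
Q = 52080 J


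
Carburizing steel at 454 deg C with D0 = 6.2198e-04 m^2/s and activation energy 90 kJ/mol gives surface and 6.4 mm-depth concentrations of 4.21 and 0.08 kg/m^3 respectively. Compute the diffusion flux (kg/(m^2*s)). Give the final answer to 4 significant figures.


Step 1: D = D0 * exp(-Qd/(R*T))
T = 454 + 273.15 = 727.15 K
D = 6.2198e-04 * exp(-90e3 / (8.314 * 727.15)) = 2.13017e-10 m^2/s
Step 2: J = D * (C1 - C2) / dx
J = 2.13017e-10 * (4.21 - 0.08) / 6.4e-03
J = 1.375e-07 kg/(m^2*s)


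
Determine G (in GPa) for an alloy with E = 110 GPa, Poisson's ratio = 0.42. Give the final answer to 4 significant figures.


G = E / (2*(1+nu))
G = 110 / (2*(1+0.42))
G = 38.73 GPa


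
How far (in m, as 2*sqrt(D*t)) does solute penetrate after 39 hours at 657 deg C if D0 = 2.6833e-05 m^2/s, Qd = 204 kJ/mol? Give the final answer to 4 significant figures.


Step 1: D = D0 * exp(-Qd/(R*T))
T = 930.15 K
D = 2.6833e-05 * exp(-204e3 / (8.314 * 930.15)) = 9.37955e-17 m^2/s
Step 2: L = 2*sqrt(D*t)
t = 39 h = 140400 s
L = 2*sqrt(9.37955e-17 * 140400) = 7.258e-06 m


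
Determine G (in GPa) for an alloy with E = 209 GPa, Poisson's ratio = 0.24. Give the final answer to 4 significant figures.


G = E / (2*(1+nu))
G = 209 / (2*(1+0.24))
G = 84.27 GPa


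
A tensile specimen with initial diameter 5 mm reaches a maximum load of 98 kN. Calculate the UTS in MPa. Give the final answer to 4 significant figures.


A0 = pi*(d/2)^2 = pi*(5/2)^2 = 19.635 mm^2
UTS = F_max / A0 = 98*1000 / 19.635
UTS = 4991 MPa


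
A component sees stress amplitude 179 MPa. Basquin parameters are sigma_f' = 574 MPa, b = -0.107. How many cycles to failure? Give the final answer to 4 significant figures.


sigma_a = sigma_f' * (2*Nf)^b
2*Nf = (sigma_a / sigma_f')^(1/b)
2*Nf = (179 / 574)^(1/-0.107)
2*Nf = 53644.1
Nf = 26820 cycles


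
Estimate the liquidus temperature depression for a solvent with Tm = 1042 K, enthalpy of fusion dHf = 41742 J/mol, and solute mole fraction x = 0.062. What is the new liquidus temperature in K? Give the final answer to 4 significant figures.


dT = R*Tm^2*x / dHf
dT = 8.314 * 1042^2 * 0.062 / 41742
dT = 13.408 K
T_new = 1042 - 13.408 = 1029 K


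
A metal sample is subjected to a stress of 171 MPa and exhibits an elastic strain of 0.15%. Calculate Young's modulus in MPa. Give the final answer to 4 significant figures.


E = sigma / epsilon
epsilon = 0.15% = 1.5e-03
E = 171 / 1.5e-03
E = 114000 MPa


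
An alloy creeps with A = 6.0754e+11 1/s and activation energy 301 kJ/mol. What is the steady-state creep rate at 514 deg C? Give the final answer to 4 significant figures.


rate = A * exp(-Q / (R*T))
T = 514 + 273.15 = 787.15 K
rate = 6.0754e+11 * exp(-301e3 / (8.314 * 787.15))
rate = 6.438e-09 1/s


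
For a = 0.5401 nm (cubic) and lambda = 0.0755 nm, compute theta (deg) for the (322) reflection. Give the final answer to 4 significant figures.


d = a / sqrt(h^2+k^2+l^2)
d = 0.5401 / sqrt(17) = 0.130993 nm
lambda = 2*d*sin(theta)  =>  sin(theta) = lambda / (2*d)
sin(theta) = 0.0755 / (2 * 0.130993) = 0.288182
theta = 16.75 deg


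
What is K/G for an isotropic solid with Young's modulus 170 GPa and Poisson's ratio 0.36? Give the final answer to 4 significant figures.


G = E / (2*(1+nu))
G = 170 / (2*(1+0.36)) = 62.5 GPa
K = E / (3*(1-2*nu))
K = 170 / (3*(1-2*0.36)) = 202.381 GPa
K/G = 202.381 / 62.5 = 3.238


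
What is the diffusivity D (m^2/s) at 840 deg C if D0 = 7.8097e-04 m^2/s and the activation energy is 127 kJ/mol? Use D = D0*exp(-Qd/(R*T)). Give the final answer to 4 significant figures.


D = D0 * exp(-Qd / (R*T))
T = 1113.15 K
D = 7.8097e-04 * exp(-127e3 / (8.314 * 1113.15))
D = 8.569e-10 m^2/s


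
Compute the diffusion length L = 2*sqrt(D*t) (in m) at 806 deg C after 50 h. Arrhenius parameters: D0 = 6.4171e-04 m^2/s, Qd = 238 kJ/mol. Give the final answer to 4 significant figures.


Step 1: D = D0 * exp(-Qd/(R*T))
T = 1079.15 K
D = 6.4171e-04 * exp(-238e3 / (8.314 * 1079.15)) = 1.93593e-15 m^2/s
Step 2: L = 2*sqrt(D*t)
t = 50 h = 180000 s
L = 2*sqrt(1.93593e-15 * 180000) = 3.733e-05 m


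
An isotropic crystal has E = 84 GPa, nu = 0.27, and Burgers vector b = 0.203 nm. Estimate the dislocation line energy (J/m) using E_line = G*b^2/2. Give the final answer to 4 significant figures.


Step 1: G = E / (2*(1+nu))
G = 84 / (2*(1+0.27)) = 33.0709 GPa = 3.30709e+10 Pa
Step 2: E_line = G*b^2/2
b = 0.203 nm = 2.03e-10 m
E_line = 0.5 * 3.30709e+10 * (2.03e-10)^2 = 6.814e-10 J/m


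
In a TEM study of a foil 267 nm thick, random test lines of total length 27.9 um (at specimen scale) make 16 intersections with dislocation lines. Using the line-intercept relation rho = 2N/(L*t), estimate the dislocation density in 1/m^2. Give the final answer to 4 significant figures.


rho = 2N / (L * t)
L = 27.9 um = 2.79e-05 m, t = 267 nm = 2.67e-07 m
rho = 2 * 16 / (2.79e-05 * 2.67e-07)
rho = 4.296e+12 1/m^2


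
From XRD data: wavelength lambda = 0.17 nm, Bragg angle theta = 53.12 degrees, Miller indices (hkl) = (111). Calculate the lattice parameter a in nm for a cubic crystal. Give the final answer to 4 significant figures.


d = lambda / (2*sin(theta))
d = 0.17 / (2*sin(53.12 deg))
d = 0.106264 nm
a = d * sqrt(h^2+k^2+l^2) = 0.106264 * sqrt(3)
a = 0.1841 nm


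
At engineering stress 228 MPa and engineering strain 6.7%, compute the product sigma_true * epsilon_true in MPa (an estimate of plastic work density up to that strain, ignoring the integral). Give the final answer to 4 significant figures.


sigma_true = sigma_eng * (1 + epsilon_eng)
sigma_true = 228 * (1 + 0.067) = 243.276 MPa
epsilon_true = ln(1 + epsilon_eng)
epsilon_true = ln(1 + 0.067) = 0.064851
sigma_true * epsilon_true = 243.276 * 0.064851 = 15.78 MPa


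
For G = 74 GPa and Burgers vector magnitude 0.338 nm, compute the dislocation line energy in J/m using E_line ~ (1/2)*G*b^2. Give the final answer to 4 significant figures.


E = G*b^2/2
b = 0.338 nm = 3.38e-10 m
G = 74 GPa = 7.4e+10 Pa
E = 0.5 * 7.4e+10 * (3.38e-10)^2
E = 4.227e-09 J/m


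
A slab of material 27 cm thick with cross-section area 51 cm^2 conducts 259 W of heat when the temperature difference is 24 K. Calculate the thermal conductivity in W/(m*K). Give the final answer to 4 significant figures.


k = Q*L / (A*dT)
L = 0.27 m, A = 5.1e-03 m^2
k = 259 * 0.27 / (5.1e-03 * 24)
k = 571.3 W/(m*K)


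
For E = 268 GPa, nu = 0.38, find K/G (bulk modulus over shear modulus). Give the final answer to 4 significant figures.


G = E / (2*(1+nu))
G = 268 / (2*(1+0.38)) = 97.1014 GPa
K = E / (3*(1-2*nu))
K = 268 / (3*(1-2*0.38)) = 372.222 GPa
K/G = 372.222 / 97.1014 = 3.833


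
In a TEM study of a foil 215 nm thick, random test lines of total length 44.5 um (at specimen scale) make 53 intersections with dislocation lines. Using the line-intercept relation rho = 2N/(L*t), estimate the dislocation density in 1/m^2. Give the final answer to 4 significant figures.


rho = 2N / (L * t)
L = 44.5 um = 4.45e-05 m, t = 215 nm = 2.15e-07 m
rho = 2 * 53 / (4.45e-05 * 2.15e-07)
rho = 1.108e+13 1/m^2


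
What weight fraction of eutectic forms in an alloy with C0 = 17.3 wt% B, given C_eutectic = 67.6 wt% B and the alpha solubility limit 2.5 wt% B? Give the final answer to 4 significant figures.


f_primary = (C_e - C0) / (C_e - C_alpha_max)
f_primary = (67.6 - 17.3) / (67.6 - 2.5)
f_primary = 0.772657
f_eutectic = 1 - 0.772657 = 0.2273


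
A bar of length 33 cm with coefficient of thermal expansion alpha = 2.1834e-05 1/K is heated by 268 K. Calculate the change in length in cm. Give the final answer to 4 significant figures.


dL = L0 * alpha * dT
dL = 33 * 2.1834e-05 * 268
dL = 0.1931 cm


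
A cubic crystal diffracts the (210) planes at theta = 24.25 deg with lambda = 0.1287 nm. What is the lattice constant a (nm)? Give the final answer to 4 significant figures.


d = lambda / (2*sin(theta))
d = 0.1287 / (2*sin(24.25 deg))
d = 0.156677 nm
a = d * sqrt(h^2+k^2+l^2) = 0.156677 * sqrt(5)
a = 0.3503 nm


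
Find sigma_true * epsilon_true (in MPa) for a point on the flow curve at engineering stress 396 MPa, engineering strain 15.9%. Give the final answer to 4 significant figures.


sigma_true = sigma_eng * (1 + epsilon_eng)
sigma_true = 396 * (1 + 0.159) = 458.964 MPa
epsilon_true = ln(1 + epsilon_eng)
epsilon_true = ln(1 + 0.159) = 0.147558
sigma_true * epsilon_true = 458.964 * 0.147558 = 67.72 MPa


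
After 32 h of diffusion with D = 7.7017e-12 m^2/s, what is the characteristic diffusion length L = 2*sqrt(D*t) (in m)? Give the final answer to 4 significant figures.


t = 32 hr = 115200 s
Diffusion length = 2*sqrt(D*t)
= 2*sqrt(7.7017e-12 * 115200)
= 1.884e-03 m


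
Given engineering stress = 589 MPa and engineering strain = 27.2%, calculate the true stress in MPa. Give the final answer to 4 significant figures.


sigma_true = sigma_eng * (1 + epsilon_eng)
sigma_true = 589 * (1 + 0.272)
sigma_true = 749.2 MPa


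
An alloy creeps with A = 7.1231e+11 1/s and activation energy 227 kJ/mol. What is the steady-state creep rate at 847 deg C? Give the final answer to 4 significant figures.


rate = A * exp(-Q / (R*T))
T = 847 + 273.15 = 1120.15 K
rate = 7.1231e+11 * exp(-227e3 / (8.314 * 1120.15))
rate = 18.49 1/s


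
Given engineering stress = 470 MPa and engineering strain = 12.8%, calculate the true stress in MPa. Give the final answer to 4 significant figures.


sigma_true = sigma_eng * (1 + epsilon_eng)
sigma_true = 470 * (1 + 0.128)
sigma_true = 530.2 MPa


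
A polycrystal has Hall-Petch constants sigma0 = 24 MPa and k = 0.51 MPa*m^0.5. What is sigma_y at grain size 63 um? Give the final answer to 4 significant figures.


sigma_y = sigma0 + k / sqrt(d)
d = 63 um = 6.3e-05 m
sigma_y = 24 + 0.51 / sqrt(6.3e-05)
sigma_y = 88.25 MPa


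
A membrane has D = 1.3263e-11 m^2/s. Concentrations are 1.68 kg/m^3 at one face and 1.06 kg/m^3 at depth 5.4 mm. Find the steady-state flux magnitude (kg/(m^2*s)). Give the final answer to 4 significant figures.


J = -D * (dC/dx) = D * (C1 - C2) / dx
J = 1.3263e-11 * (1.68 - 1.06) / 5.4e-03
J = 1.523e-09 kg/(m^2*s)
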